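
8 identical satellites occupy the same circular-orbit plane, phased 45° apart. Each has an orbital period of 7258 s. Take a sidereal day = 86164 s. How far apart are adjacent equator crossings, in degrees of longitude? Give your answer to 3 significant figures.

Single-satellite node shift = (7258.0/86164) × 360° = 30.32°.
With 8 satellites evenly phased, successive equator crossings are 30.32/8 = 3.791° apart.

3.79°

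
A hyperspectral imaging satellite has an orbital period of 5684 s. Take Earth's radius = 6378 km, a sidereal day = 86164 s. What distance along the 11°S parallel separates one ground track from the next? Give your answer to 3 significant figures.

Node shift per orbit = (5684.0/86164) × 360° = 23.75°.
Equatorial spacing = 23.75 × 111.3 km/° = 2644 km.
At 11° latitude, spacing = 2644 × cos(11°) = 2595 km.

2600 km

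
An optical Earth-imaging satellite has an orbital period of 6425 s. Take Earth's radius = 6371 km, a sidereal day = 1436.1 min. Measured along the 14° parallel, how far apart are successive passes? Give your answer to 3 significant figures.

Node shift per orbit = (6425.0/86166) × 360° = 26.84°.
Equatorial spacing = 26.84 × 111.2 km/° = 2985 km.
At 14° latitude, spacing = 2985 × cos(14°) = 2896 km.

2900 km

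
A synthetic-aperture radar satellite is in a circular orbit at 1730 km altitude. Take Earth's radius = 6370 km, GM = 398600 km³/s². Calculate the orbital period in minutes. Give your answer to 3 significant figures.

Semi-major axis a = 6370 + 1730 = 8100 km. Period T = 2π√(a³/μ) = 2π√(8100³/398600) = 7255.0 s = 120.92 min.

121 min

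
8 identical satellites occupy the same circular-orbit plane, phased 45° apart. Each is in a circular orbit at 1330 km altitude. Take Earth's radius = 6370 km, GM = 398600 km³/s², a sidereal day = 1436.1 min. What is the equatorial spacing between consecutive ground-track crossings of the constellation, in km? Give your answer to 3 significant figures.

390 km

Semi-major axis a = 6370 + 1330 = 7700 km. Period T = 2π√(a³/μ) = 2π√(7700³/398600) = 6724.3 s = 112.07 min.
Single-satellite node shift = (6724.3/86166) × 360° = 28.09°.
With 8 satellites evenly phased, successive equator crossings are 28.09/8 = 3.512° apart.
That is 3.512 × 111.2 = 390 km at the equator.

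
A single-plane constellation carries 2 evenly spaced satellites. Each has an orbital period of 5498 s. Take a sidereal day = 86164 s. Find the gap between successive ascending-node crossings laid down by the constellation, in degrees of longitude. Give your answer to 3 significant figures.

11.5°

Single-satellite node shift = (5498.0/86164) × 360° = 22.97°.
With 2 satellites evenly phased, successive equator crossings are 22.97/2 = 11.486° apart.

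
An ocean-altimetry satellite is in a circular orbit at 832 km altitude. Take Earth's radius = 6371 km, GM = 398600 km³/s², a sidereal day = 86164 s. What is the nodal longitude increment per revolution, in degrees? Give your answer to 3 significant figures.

25.4°

Semi-major axis a = 6371 + 832 = 7203 km. Period T = 2π√(a³/μ) = 2π√(7203³/398600) = 6083.9 s = 101.40 min.
During one orbit Earth rotates (6083.9 / 86164) × 360° = 25.42°.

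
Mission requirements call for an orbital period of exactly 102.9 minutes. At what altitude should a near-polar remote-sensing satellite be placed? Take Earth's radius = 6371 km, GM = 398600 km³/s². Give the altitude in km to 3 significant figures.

903 km

T = 102.9 min = 6174.0 s.
From T = 2π√(a³/μ): a = (μ T²/4π²)^(1/3) = (398600 × 6174.0² / 4π²)^(1/3) = 7274 km.
Altitude h = a − R = 7274 − 6371 = 903 km.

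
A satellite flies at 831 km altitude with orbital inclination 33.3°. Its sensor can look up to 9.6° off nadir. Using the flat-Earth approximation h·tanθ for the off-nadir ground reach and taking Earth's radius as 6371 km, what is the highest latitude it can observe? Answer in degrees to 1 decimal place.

34.6°

For a prograde orbit the ground track reaches latitude ±i = ±33.3°.
Sensor half-swath on the ground ≈ 831·tan(9.6°) = 141 km = 1.26° of latitude.
Maximum observable latitude ≈ 33.3 + 1.26 = 34.6°.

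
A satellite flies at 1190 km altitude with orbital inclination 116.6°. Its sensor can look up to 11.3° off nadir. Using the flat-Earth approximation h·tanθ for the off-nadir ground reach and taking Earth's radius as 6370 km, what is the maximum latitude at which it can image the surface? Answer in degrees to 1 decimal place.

Retrograde orbit: the ground track reaches ±(180° − i) = ±(180 − 116.6) = ±63.4°.
Sensor half-swath on the ground ≈ 1190·tan(11.3°) = 238 km = 2.14° of latitude.
Maximum observable latitude ≈ 63.4 + 2.14 = 65.5°.

65.5°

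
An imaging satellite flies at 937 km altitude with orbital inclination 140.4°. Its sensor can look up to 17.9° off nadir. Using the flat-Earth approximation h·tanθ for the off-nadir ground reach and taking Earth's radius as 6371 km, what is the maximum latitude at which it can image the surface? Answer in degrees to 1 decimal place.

42.3°

Retrograde orbit: the ground track reaches ±(180° − i) = ±(180 − 140.4) = ±39.6°.
Sensor half-swath on the ground ≈ 937·tan(17.9°) = 303 km = 2.72° of latitude.
Maximum observable latitude ≈ 39.6 + 2.72 = 42.3°.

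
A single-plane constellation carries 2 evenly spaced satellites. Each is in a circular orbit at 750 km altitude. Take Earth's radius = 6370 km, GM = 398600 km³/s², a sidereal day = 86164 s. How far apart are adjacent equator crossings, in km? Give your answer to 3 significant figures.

Semi-major axis a = 6370 + 750 = 7120 km. Period T = 2π√(a³/μ) = 2π√(7120³/398600) = 5979.0 s = 99.65 min.
Single-satellite node shift = (5979.0/86164) × 360° = 24.98°.
With 2 satellites evenly phased, successive equator crossings are 24.98/2 = 12.490° apart.
That is 12.490 × 111.2 = 1389 km at the equator.

1390 km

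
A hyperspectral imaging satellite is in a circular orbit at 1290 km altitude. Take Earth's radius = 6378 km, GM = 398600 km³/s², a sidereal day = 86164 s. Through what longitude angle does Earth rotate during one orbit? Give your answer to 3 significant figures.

27.9°

Semi-major axis a = 6378 + 1290 = 7668 km. Period T = 2π√(a³/μ) = 2π√(7668³/398600) = 6682.4 s = 111.37 min.
During one orbit Earth rotates (6682.4 / 86164) × 360° = 27.92°.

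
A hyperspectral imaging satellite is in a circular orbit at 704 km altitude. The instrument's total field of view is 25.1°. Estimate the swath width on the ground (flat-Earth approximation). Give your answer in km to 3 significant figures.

Half-angle = 25.1°/2 = 12.55°.
Swath width ≈ 2h·tan(θ/2) = 2 × 704 × tan(12.55°) = 313.4 km.

313 km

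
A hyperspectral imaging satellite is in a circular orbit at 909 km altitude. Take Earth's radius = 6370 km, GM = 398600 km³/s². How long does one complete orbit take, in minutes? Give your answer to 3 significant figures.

Semi-major axis a = 6370 + 909 = 7279 km. Period T = 2π√(a³/μ) = 2π√(7279³/398600) = 6180.4 s = 103.01 min.

103 min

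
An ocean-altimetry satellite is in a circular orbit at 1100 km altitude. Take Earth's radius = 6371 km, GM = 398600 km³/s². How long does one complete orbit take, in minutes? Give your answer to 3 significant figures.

Semi-major axis a = 6371 + 1100 = 7471 km. Period T = 2π√(a³/μ) = 2π√(7471³/398600) = 6426.6 s = 107.11 min.

107 min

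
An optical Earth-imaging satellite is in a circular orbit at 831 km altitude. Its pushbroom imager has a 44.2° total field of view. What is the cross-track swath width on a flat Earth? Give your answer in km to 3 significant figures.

675 km

Half-angle = 44.2°/2 = 22.1°.
Swath width ≈ 2h·tan(θ/2) = 2 × 831 × tan(22.1°) = 674.9 km.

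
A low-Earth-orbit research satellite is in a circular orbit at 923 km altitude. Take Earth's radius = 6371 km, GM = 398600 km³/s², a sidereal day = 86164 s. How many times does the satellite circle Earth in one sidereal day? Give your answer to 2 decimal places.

Semi-major axis a = 6371 + 923 = 7294 km. Period T = 2π√(a³/μ) = 2π√(7294³/398600) = 6199.5 s = 103.33 min.
Orbits per sidereal day = 86164 / 6199.5 = 13.898.

13.90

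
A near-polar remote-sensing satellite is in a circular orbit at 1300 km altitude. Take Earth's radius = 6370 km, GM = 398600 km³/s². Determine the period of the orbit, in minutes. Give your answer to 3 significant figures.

111 min

Semi-major axis a = 6370 + 1300 = 7670 km. Period T = 2π√(a³/μ) = 2π√(7670³/398600) = 6685.0 s = 111.42 min.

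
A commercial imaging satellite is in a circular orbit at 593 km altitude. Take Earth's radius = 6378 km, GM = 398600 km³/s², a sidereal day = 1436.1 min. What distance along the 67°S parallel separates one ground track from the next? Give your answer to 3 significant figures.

1050 km

Semi-major axis a = 6378 + 593 = 6971 km. Period T = 2π√(a³/μ) = 2π√(6971³/398600) = 5792.3 s = 96.54 min.
Node shift per orbit = (5792.3/86166) × 360° = 24.20°.
Equatorial spacing = 24.20 × 111.3 km/° = 2694 km.
At 67° latitude, spacing = 2694 × cos(67°) = 1053 km.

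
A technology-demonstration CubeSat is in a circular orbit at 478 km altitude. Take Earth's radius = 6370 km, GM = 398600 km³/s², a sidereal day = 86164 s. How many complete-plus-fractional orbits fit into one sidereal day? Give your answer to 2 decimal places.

Semi-major axis a = 6370 + 478 = 6848 km. Period T = 2π√(a³/μ) = 2π√(6848³/398600) = 5639.7 s = 94.00 min.
Orbits per sidereal day = 86164 / 5639.7 = 15.278.

15.28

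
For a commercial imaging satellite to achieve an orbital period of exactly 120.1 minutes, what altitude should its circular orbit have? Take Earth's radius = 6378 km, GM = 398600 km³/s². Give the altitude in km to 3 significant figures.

1690 km

T = 120.1 min = 7206.0 s.
From T = 2π√(a³/μ): a = (μ T²/4π²)^(1/3) = (398600 × 7206.0² / 4π²)^(1/3) = 8063 km.
Altitude h = a − R = 8063 − 6378 = 1685 km.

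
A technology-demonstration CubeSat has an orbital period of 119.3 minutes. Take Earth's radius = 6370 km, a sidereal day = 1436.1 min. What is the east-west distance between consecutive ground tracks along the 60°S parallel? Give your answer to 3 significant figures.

T = 119.3 min = 7158.0 s.
Node shift per orbit = (7158.0/86166) × 360° = 29.91°.
Equatorial spacing = 29.91 × 111.2 km/° = 3325 km.
At 60° latitude, spacing = 3325 × cos(60°) = 1662 km.

1660 km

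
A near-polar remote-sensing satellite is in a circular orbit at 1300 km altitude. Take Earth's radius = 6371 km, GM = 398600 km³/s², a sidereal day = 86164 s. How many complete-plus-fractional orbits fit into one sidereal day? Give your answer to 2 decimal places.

12.89

Semi-major axis a = 6371 + 1300 = 7671 km. Period T = 2π√(a³/μ) = 2π√(7671³/398600) = 6686.4 s = 111.44 min.
Orbits per sidereal day = 86164 / 6686.4 = 12.887.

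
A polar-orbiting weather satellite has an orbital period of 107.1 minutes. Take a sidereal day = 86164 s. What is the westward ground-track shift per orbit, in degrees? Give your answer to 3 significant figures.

T = 107.1 min = 6426.0 s.
During one orbit Earth rotates (6426.0 / 86164) × 360° = 26.85°.

26.8°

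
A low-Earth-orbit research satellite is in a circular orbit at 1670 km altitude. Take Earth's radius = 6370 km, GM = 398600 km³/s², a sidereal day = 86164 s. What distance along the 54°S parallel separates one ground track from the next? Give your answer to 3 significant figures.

1960 km

Semi-major axis a = 6370 + 1670 = 8040 km. Period T = 2π√(a³/μ) = 2π√(8040³/398600) = 7174.6 s = 119.58 min.
Node shift per orbit = (7174.6/86164) × 360° = 29.98°.
Equatorial spacing = 29.98 × 111.2 km/° = 3333 km.
At 54° latitude, spacing = 3333 × cos(54°) = 1959 km.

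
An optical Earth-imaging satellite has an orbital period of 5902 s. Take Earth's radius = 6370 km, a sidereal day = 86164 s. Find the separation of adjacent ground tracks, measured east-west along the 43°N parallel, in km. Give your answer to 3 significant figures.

Node shift per orbit = (5902.0/86164) × 360° = 24.66°.
Equatorial spacing = 24.66 × 111.2 km/° = 2742 km.
At 43° latitude, spacing = 2742 × cos(43°) = 2005 km.

2010 km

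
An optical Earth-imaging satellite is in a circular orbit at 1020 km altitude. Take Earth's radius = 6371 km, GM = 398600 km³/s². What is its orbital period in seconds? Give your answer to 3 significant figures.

6320 seconds

Semi-major axis a = 6371 + 1020 = 7391 km. Period T = 2π√(a³/μ) = 2π√(7391³/398600) = 6323.6 s = 105.39 min.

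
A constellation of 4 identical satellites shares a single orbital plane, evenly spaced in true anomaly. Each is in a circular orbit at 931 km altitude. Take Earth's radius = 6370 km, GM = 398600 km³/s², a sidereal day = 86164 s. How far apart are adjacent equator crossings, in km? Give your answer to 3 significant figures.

721 km

Semi-major axis a = 6370 + 931 = 7301 km. Period T = 2π√(a³/μ) = 2π√(7301³/398600) = 6208.5 s = 103.47 min.
Single-satellite node shift = (6208.5/86164) × 360° = 25.94°.
With 4 satellites evenly phased, successive equator crossings are 25.94/4 = 6.485° apart.
That is 6.485 × 111.2 = 721 km at the equator.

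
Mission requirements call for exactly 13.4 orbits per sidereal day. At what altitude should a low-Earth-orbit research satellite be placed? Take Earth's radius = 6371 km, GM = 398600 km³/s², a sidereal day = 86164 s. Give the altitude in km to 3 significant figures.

1100 km

Required period T = 86164 / 13.4 = 6430.1 s.
From T = 2π√(a³/μ): a = (μ T²/4π²)^(1/3) = (398600 × 6430.1² / 4π²)^(1/3) = 7474 km.
Altitude h = a − R = 7474 − 6371 = 1103 km.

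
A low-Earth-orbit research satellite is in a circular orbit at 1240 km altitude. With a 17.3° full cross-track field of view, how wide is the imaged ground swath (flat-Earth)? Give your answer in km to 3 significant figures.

377 km

Half-angle = 17.3°/2 = 8.65°.
Swath width ≈ 2h·tan(θ/2) = 2 × 1240 × tan(8.65°) = 377.3 km.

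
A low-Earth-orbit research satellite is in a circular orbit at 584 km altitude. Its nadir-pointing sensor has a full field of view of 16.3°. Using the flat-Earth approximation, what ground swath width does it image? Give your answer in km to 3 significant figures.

Half-angle = 16.3°/2 = 8.15°.
Swath width ≈ 2h·tan(θ/2) = 2 × 584 × tan(8.15°) = 167.3 km.

167 km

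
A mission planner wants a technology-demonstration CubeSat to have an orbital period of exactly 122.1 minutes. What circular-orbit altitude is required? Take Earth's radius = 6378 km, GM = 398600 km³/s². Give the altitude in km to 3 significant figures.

1770 km

T = 122.1 min = 7326.0 s.
From T = 2π√(a³/μ): a = (μ T²/4π²)^(1/3) = (398600 × 7326.0² / 4π²)^(1/3) = 8153 km.
Altitude h = a − R = 8153 − 6378 = 1775 km.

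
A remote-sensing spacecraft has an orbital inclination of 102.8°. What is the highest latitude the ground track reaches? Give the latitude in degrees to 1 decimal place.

77.2°

Retrograde orbit: the ground track reaches ±(180° − i) = ±(180 − 102.8) = ±77.2°.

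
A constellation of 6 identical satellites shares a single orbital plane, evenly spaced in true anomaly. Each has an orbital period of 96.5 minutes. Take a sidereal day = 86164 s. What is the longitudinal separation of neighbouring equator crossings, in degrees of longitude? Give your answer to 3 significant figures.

4.03°

T = 96.5 min = 5790.0 s.
Single-satellite node shift = (5790.0/86164) × 360° = 24.19°.
With 6 satellites evenly phased, successive equator crossings are 24.19/6 = 4.032° apart.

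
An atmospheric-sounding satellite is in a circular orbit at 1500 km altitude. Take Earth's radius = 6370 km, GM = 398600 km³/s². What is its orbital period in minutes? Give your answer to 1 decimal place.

115.8 min

Semi-major axis a = 6370 + 1500 = 7870 km. Period T = 2π√(a³/μ) = 2π√(7870³/398600) = 6948.2 s = 115.80 min.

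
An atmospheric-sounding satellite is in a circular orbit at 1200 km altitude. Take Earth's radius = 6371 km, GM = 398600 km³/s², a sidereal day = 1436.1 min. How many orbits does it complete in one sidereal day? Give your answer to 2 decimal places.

13.14

Semi-major axis a = 6371 + 1200 = 7571 km. Period T = 2π√(a³/μ) = 2π√(7571³/398600) = 6556.0 s = 109.27 min.
Orbits per sidereal day = 86166 / 6556.0 = 13.143.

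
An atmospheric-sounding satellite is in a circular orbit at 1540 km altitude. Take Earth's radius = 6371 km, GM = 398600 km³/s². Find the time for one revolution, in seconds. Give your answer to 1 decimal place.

7002.6 seconds

Semi-major axis a = 6371 + 1540 = 7911 km. Period T = 2π√(a³/μ) = 2π√(7911³/398600) = 7002.6 s = 116.71 min.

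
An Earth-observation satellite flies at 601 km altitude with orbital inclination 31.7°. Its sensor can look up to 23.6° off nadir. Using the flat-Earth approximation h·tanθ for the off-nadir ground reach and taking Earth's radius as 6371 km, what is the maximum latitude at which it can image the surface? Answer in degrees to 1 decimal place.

34.1°

For a prograde orbit the ground track reaches latitude ±i = ±31.7°.
Sensor half-swath on the ground ≈ 601·tan(23.6°) = 263 km = 2.36° of latitude.
Maximum observable latitude ≈ 31.7 + 2.36 = 34.1°.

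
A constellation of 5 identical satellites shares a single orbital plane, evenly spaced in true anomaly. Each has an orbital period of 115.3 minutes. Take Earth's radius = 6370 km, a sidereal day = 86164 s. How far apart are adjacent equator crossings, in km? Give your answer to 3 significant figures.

643 km

T = 115.3 min = 6918.0 s.
Single-satellite node shift = (6918.0/86164) × 360° = 28.90°.
With 5 satellites evenly phased, successive equator crossings are 28.90/5 = 5.781° apart.
That is 5.781 × 111.2 = 643 km at the equator.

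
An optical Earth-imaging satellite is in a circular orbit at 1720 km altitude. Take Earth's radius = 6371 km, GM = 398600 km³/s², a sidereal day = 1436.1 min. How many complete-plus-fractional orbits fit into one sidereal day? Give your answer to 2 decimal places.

11.90

Semi-major axis a = 6371 + 1720 = 8091 km. Period T = 2π√(a³/μ) = 2π√(8091³/398600) = 7242.9 s = 120.72 min.
Orbits per sidereal day = 86166 / 7242.9 = 11.897.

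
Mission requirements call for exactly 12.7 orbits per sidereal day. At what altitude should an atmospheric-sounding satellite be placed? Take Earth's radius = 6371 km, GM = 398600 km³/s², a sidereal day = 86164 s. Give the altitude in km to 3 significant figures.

1370 km

Required period T = 86164 / 12.7 = 6784.6 s.
From T = 2π√(a³/μ): a = (μ T²/4π²)^(1/3) = (398600 × 6784.6² / 4π²)^(1/3) = 7746 km.
Altitude h = a − R = 7746 − 6371 = 1375 km.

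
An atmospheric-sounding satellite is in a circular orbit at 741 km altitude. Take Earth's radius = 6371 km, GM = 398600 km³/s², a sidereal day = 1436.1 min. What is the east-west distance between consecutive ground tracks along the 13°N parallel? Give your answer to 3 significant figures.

2700 km

Semi-major axis a = 6371 + 741 = 7112 km. Period T = 2π√(a³/μ) = 2π√(7112³/398600) = 5969.0 s = 99.48 min.
Node shift per orbit = (5969.0/86166) × 360° = 24.94°.
Equatorial spacing = 24.94 × 111.2 km/° = 2773 km.
At 13° latitude, spacing = 2773 × cos(13°) = 2702 km.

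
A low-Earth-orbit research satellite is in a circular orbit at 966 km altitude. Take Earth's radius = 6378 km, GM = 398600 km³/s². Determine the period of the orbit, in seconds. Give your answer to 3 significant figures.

Semi-major axis a = 6378 + 966 = 7344 km. Period T = 2π√(a³/μ) = 2π√(7344³/398600) = 6263.4 s = 104.39 min.

6260 seconds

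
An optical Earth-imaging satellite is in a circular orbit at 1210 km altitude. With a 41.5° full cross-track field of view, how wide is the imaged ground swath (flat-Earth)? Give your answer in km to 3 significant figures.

Half-angle = 41.5°/2 = 20.75°.
Swath width ≈ 2h·tan(θ/2) = 2 × 1210 × tan(20.75°) = 916.9 km.

917 km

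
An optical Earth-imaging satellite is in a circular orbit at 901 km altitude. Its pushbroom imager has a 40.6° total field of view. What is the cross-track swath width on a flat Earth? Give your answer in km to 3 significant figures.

Half-angle = 40.6°/2 = 20.3°.
Swath width ≈ 2h·tan(θ/2) = 2 × 901 × tan(20.3°) = 666.6 km.

667 km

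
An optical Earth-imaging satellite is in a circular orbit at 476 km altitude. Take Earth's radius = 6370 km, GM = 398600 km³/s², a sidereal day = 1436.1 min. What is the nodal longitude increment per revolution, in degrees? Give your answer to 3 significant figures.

Semi-major axis a = 6370 + 476 = 6846 km. Period T = 2π√(a³/μ) = 2π√(6846³/398600) = 5637.2 s = 93.95 min.
During one orbit Earth rotates (5637.2 / 86166) × 360° = 23.55°.

23.6°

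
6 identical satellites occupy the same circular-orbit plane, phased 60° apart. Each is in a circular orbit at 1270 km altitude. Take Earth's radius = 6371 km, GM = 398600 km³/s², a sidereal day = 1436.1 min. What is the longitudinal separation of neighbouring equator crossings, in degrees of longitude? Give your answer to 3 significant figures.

4.63°

Semi-major axis a = 6371 + 1270 = 7641 km. Period T = 2π√(a³/μ) = 2π√(7641³/398600) = 6647.2 s = 110.79 min.
Single-satellite node shift = (6647.2/86166) × 360° = 27.77°.
With 6 satellites evenly phased, successive equator crossings are 27.77/6 = 4.629° apart.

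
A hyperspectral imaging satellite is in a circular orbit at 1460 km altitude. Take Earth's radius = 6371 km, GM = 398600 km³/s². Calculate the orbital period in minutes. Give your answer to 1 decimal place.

114.9 min

Semi-major axis a = 6371 + 1460 = 7831 km. Period T = 2π√(a³/μ) = 2π√(7831³/398600) = 6896.6 s = 114.94 min.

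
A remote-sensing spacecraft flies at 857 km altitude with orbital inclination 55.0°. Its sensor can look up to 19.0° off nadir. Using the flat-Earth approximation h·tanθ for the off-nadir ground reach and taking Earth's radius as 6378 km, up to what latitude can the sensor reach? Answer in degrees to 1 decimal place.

For a prograde orbit the ground track reaches latitude ±i = ±55.0°.
Sensor half-swath on the ground ≈ 857·tan(19.0°) = 295 km = 2.65° of latitude.
Maximum observable latitude ≈ 55.0 + 2.65 = 57.7°.

57.7°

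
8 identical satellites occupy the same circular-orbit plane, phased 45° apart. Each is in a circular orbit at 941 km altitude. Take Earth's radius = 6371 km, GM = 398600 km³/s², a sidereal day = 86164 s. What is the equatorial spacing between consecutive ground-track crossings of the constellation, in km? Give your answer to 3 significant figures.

361 km

Semi-major axis a = 6371 + 941 = 7312 km. Period T = 2π√(a³/μ) = 2π√(7312³/398600) = 6222.5 s = 103.71 min.
Single-satellite node shift = (6222.5/86164) × 360° = 26.00°.
With 8 satellites evenly phased, successive equator crossings are 26.00/8 = 3.250° apart.
That is 3.250 × 111.2 = 361 km at the equator.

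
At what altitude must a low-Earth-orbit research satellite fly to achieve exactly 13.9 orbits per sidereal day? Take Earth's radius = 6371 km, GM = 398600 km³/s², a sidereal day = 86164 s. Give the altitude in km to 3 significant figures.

922 km

Required period T = 86164 / 13.9 = 6198.8 s.
From T = 2π√(a³/μ): a = (μ T²/4π²)^(1/3) = (398600 × 6198.8² / 4π²)^(1/3) = 7293 km.
Altitude h = a − R = 7293 − 6371 = 922 km.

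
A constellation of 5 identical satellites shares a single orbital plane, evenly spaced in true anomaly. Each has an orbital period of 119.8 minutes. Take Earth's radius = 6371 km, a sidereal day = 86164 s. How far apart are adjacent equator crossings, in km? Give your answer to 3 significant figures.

668 km

T = 119.8 min = 7188.0 s.
Single-satellite node shift = (7188.0/86164) × 360° = 30.03°.
With 5 satellites evenly phased, successive equator crossings are 30.03/5 = 6.006° apart.
That is 6.006 × 111.2 = 668 km at the equator.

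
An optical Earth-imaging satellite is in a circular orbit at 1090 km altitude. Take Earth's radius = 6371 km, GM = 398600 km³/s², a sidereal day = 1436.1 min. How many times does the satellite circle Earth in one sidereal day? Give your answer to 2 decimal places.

13.43

Semi-major axis a = 6371 + 1090 = 7461 km. Period T = 2π√(a³/μ) = 2π√(7461³/398600) = 6413.7 s = 106.89 min.
Orbits per sidereal day = 86166 / 6413.7 = 13.435.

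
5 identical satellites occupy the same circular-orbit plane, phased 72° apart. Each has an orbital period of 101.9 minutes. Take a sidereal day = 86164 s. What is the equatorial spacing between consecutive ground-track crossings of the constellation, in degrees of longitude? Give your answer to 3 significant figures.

T = 101.9 min = 6114.0 s.
Single-satellite node shift = (6114.0/86164) × 360° = 25.54°.
With 5 satellites evenly phased, successive equator crossings are 25.54/5 = 5.109° apart.

5.11°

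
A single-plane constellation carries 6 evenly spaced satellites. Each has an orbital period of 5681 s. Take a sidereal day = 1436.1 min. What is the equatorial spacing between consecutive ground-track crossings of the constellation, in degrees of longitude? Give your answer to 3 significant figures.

3.96°

Single-satellite node shift = (5681.0/86166) × 360° = 23.74°.
With 6 satellites evenly phased, successive equator crossings are 23.74/6 = 3.956° apart.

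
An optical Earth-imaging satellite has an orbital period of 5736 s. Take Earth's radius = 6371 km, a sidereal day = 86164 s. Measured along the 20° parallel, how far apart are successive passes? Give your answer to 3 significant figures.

2500 km

Node shift per orbit = (5736.0/86164) × 360° = 23.97°.
Equatorial spacing = 23.97 × 111.2 km/° = 2665 km.
At 20° latitude, spacing = 2665 × cos(20°) = 2504 km.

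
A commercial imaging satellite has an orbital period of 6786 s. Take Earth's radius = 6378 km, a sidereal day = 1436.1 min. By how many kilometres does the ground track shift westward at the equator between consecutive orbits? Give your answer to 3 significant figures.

During one orbit Earth rotates (6786.0 / 86166) × 360° = 28.35°.
At the equator that is 28.35° × (2π·6378/360) km/° = 28.35 × 111.3 = 3156 km.

3160 km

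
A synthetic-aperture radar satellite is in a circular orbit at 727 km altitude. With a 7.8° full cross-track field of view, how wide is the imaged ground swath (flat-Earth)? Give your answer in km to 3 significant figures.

99.1 km

Half-angle = 7.8°/2 = 3.9°.
Swath width ≈ 2h·tan(θ/2) = 2 × 727 × tan(3.9°) = 99.1 km.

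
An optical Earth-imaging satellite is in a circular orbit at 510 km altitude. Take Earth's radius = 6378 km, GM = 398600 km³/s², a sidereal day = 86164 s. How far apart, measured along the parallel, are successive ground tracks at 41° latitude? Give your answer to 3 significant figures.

Semi-major axis a = 6378 + 510 = 6888 km. Period T = 2π√(a³/μ) = 2π√(6888³/398600) = 5689.2 s = 94.82 min.
Node shift per orbit = (5689.2/86164) × 360° = 23.77°.
Equatorial spacing = 23.77 × 111.3 km/° = 2646 km.
At 41° latitude, spacing = 2646 × cos(41°) = 1997 km.

2000 km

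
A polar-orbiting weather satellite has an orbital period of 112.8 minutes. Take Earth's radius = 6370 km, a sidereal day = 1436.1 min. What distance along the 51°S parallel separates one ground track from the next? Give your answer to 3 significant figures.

1980 km

T = 112.8 min = 6768.0 s.
Node shift per orbit = (6768.0/86166) × 360° = 28.28°.
Equatorial spacing = 28.28 × 111.2 km/° = 3144 km.
At 51° latitude, spacing = 3144 × cos(51°) = 1978 km.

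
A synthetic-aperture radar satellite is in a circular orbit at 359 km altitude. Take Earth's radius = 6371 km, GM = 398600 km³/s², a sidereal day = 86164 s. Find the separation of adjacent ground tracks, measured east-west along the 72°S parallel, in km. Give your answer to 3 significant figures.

789 km

Semi-major axis a = 6371 + 359 = 6730 km. Period T = 2π√(a³/μ) = 2π√(6730³/398600) = 5494.6 s = 91.58 min.
Node shift per orbit = (5494.6/86164) × 360° = 22.96°.
Equatorial spacing = 22.96 × 111.2 km/° = 2553 km.
At 72° latitude, spacing = 2553 × cos(72°) = 789 km.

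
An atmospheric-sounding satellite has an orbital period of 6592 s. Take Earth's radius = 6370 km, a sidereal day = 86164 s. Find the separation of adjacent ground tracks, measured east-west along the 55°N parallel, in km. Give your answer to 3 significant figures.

1760 km

Node shift per orbit = (6592.0/86164) × 360° = 27.54°.
Equatorial spacing = 27.54 × 111.2 km/° = 3062 km.
At 55° latitude, spacing = 3062 × cos(55°) = 1756 km.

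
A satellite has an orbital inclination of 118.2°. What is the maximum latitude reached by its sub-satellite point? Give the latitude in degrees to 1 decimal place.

Retrograde orbit: the ground track reaches ±(180° − i) = ±(180 − 118.2) = ±61.8°.

61.8°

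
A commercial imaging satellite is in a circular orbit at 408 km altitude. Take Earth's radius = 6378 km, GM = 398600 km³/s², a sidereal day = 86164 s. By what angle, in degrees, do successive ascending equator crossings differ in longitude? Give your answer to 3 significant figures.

Semi-major axis a = 6378 + 408 = 6786 km. Period T = 2π√(a³/μ) = 2π√(6786³/398600) = 5563.3 s = 92.72 min.
During one orbit Earth rotates (5563.3 / 86164) × 360° = 23.24°.

23.2°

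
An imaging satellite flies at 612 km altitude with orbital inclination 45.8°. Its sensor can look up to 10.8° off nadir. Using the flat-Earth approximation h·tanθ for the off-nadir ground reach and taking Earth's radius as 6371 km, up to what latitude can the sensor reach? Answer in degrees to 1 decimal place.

For a prograde orbit the ground track reaches latitude ±i = ±45.8°.
Sensor half-swath on the ground ≈ 612·tan(10.8°) = 117 km = 1.05° of latitude.
Maximum observable latitude ≈ 45.8 + 1.05 = 46.8°.

46.8°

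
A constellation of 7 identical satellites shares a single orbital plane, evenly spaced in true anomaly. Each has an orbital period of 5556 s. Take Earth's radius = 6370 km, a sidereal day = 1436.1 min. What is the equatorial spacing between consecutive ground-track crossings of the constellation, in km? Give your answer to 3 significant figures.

Single-satellite node shift = (5556.0/86166) × 360° = 23.21°.
With 7 satellites evenly phased, successive equator crossings are 23.21/7 = 3.316° apart.
That is 3.316 × 111.2 = 369 km at the equator.

369 km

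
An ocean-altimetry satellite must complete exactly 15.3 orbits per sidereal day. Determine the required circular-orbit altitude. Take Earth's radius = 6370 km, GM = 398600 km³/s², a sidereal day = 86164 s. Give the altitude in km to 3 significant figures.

471 km

Required period T = 86164 / 15.3 = 5631.6 s.
From T = 2π√(a³/μ): a = (μ T²/4π²)^(1/3) = (398600 × 5631.6² / 4π²)^(1/3) = 6841 km.
Altitude h = a − R = 6841 − 6370 = 471 km.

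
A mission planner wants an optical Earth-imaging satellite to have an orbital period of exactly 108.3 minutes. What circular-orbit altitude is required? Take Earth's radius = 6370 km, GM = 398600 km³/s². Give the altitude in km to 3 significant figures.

T = 108.3 min = 6498.0 s.
From T = 2π√(a³/μ): a = (μ T²/4π²)^(1/3) = (398600 × 6498.0² / 4π²)^(1/3) = 7526 km.
Altitude h = a − R = 7526 − 6370 = 1156 km.

1160 km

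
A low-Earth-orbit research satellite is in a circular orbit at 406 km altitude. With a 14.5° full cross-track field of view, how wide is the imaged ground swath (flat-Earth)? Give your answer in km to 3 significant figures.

Half-angle = 14.5°/2 = 7.25°.
Swath width ≈ 2h·tan(θ/2) = 2 × 406 × tan(7.25°) = 103.3 km.

103 km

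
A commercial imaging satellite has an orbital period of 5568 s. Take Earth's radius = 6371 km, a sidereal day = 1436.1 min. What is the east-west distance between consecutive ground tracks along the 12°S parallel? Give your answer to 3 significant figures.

Node shift per orbit = (5568.0/86166) × 360° = 23.26°.
Equatorial spacing = 23.26 × 111.2 km/° = 2587 km.
At 12° latitude, spacing = 2587 × cos(12°) = 2530 km.

2530 km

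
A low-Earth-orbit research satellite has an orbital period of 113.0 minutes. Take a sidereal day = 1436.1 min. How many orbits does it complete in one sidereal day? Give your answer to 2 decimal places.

12.71

T = 113.0 min = 6780.0 s.
Orbits per sidereal day = 86166 / 6780.0 = 12.709.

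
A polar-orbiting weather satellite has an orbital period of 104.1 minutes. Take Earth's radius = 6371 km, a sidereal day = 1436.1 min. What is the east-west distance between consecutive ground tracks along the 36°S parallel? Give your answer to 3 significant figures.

2350 km

T = 104.1 min = 6246.0 s.
Node shift per orbit = (6246.0/86166) × 360° = 26.10°.
Equatorial spacing = 26.10 × 111.2 km/° = 2902 km.
At 36° latitude, spacing = 2902 × cos(36°) = 2348 km.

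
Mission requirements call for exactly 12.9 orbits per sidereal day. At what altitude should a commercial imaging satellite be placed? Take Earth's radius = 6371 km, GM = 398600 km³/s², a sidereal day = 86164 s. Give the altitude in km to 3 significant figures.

Required period T = 86164 / 12.9 = 6679.4 s.
From T = 2π√(a³/μ): a = (μ T²/4π²)^(1/3) = (398600 × 6679.4² / 4π²)^(1/3) = 7666 km.
Altitude h = a − R = 7666 − 6371 = 1295 km.

1290 km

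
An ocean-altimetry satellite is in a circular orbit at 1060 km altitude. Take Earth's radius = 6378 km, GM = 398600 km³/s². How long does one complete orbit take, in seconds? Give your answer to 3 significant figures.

Semi-major axis a = 6378 + 1060 = 7438 km. Period T = 2π√(a³/μ) = 2π√(7438³/398600) = 6384.0 s = 106.40 min.

6380 seconds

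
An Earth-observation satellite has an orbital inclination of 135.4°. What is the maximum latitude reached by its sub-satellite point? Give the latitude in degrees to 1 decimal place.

Retrograde orbit: the ground track reaches ±(180° − i) = ±(180 − 135.4) = ±44.6°.

44.6°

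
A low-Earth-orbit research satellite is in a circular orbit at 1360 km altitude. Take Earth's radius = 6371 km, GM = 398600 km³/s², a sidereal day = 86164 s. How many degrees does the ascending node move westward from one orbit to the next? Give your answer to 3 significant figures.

Semi-major axis a = 6371 + 1360 = 7731 km. Period T = 2π√(a³/μ) = 2π√(7731³/398600) = 6765.0 s = 112.75 min.
During one orbit Earth rotates (6765.0 / 86164) × 360° = 28.26°.

28.3°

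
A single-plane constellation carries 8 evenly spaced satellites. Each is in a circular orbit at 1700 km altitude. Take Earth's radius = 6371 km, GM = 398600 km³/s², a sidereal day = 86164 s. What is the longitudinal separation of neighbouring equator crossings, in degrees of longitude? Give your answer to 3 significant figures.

3.77°

Semi-major axis a = 6371 + 1700 = 8071 km. Period T = 2π√(a³/μ) = 2π√(8071³/398600) = 7216.1 s = 120.27 min.
Single-satellite node shift = (7216.1/86164) × 360° = 30.15°.
With 8 satellites evenly phased, successive equator crossings are 30.15/8 = 3.769° apart.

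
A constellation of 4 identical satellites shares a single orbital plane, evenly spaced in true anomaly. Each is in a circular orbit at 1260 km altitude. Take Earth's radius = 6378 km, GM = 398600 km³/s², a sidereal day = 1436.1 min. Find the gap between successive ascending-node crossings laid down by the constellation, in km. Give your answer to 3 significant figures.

Semi-major axis a = 6378 + 1260 = 7638 km. Period T = 2π√(a³/μ) = 2π√(7638³/398600) = 6643.3 s = 110.72 min.
Single-satellite node shift = (6643.3/86166) × 360° = 27.76°.
With 4 satellites evenly phased, successive equator crossings are 27.76/4 = 6.939° apart.
That is 6.939 × 111.3 = 772 km at the equator.

772 km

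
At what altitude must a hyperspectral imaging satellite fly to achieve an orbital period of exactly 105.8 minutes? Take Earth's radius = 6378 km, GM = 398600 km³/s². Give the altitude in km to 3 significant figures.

T = 105.8 min = 6348.0 s.
From T = 2π√(a³/μ): a = (μ T²/4π²)^(1/3) = (398600 × 6348.0² / 4π²)^(1/3) = 7410 km.
Altitude h = a − R = 7410 − 6378 = 1032 km.

1030 km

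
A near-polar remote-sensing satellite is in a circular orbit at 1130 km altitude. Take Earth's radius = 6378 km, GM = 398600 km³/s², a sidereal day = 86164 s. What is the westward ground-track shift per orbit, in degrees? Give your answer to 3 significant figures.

Semi-major axis a = 6378 + 1130 = 7508 km. Period T = 2π√(a³/μ) = 2π√(7508³/398600) = 6474.4 s = 107.91 min.
During one orbit Earth rotates (6474.4 / 86164) × 360° = 27.05°.

27.1°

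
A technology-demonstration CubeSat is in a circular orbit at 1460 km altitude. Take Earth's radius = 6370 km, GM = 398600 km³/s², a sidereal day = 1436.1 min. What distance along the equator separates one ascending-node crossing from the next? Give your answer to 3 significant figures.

Semi-major axis a = 6370 + 1460 = 7830 km. Period T = 2π√(a³/μ) = 2π√(7830³/398600) = 6895.3 s = 114.92 min.
During one orbit Earth rotates (6895.3 / 86166) × 360° = 28.81°.
At the equator that is 28.81° × (2π·6370/360) km/° = 28.81 × 111.2 = 3203 km.

3200 km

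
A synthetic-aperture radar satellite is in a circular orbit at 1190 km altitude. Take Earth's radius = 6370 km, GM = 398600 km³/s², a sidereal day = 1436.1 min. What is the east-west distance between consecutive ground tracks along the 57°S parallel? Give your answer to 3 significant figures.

1650 km

Semi-major axis a = 6370 + 1190 = 7560 km. Period T = 2π√(a³/μ) = 2π√(7560³/398600) = 6541.7 s = 109.03 min.
Node shift per orbit = (6541.7/86166) × 360° = 27.33°.
Equatorial spacing = 27.33 × 111.2 km/° = 3039 km.
At 57° latitude, spacing = 3039 × cos(57°) = 1655 km.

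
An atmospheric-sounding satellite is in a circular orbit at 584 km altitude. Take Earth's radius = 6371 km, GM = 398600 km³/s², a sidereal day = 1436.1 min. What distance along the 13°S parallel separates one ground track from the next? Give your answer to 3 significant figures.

2610 km

Semi-major axis a = 6371 + 584 = 6955 km. Period T = 2π√(a³/μ) = 2π√(6955³/398600) = 5772.4 s = 96.21 min.
Node shift per orbit = (5772.4/86166) × 360° = 24.12°.
Equatorial spacing = 24.12 × 111.2 km/° = 2682 km.
At 13° latitude, spacing = 2682 × cos(13°) = 2613 km.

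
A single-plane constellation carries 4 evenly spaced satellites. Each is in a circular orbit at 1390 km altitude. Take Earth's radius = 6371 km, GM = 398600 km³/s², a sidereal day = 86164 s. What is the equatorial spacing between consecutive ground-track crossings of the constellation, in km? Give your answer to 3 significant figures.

Semi-major axis a = 6371 + 1390 = 7761 km. Period T = 2π√(a³/μ) = 2π√(7761³/398600) = 6804.4 s = 113.41 min.
Single-satellite node shift = (6804.4/86164) × 360° = 28.43°.
With 4 satellites evenly phased, successive equator crossings are 28.43/4 = 7.107° apart.
That is 7.107 × 111.2 = 790 km at the equator.

790 km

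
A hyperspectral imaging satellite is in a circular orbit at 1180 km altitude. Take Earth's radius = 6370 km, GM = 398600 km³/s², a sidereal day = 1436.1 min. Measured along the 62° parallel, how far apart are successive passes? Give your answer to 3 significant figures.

Semi-major axis a = 6370 + 1180 = 7550 km. Period T = 2π√(a³/μ) = 2π√(7550³/398600) = 6528.8 s = 108.81 min.
Node shift per orbit = (6528.8/86166) × 360° = 27.28°.
Equatorial spacing = 27.28 × 111.2 km/° = 3033 km.
At 62° latitude, spacing = 3033 × cos(62°) = 1424 km.

1420 km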